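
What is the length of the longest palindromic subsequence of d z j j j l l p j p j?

One longest palindromic subsequence is jjlljj (positions 3,5,6,7,9,11); it reads the same forward and backward, and the interval DP gives dp[1][11] = 6.

6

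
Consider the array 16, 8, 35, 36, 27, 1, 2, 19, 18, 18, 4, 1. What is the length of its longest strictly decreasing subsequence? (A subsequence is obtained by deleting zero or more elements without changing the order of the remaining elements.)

One longest decreasing subsequence is 35, 27, 19, 18, 4, 1 (positions 3,5,8,9,11,12), of length 6; no longer one exists.

6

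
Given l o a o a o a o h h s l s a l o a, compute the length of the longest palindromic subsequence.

One longest palindromic subsequence is aoaslsaoa (positions 3,4,7,11,12,13,14,16,17); it reads the same forward and backward, and the interval DP gives dp[1][17] = 9.

9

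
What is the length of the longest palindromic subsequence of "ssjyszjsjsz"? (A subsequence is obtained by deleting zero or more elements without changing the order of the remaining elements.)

7

Using dp[i][j] = 2 + dp[i+1][j−1] if the ends match, else max(dp[i+1][j], dp[i][j−1]):
dp[1][11] = 7. A witness is sjsjsjs at positions 2,3,5,7,8,9,10.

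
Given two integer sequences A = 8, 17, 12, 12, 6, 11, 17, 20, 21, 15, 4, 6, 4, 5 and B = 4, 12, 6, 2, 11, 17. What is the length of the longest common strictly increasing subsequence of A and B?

3

A longest common strictly increasing subsequence is 6, 11, 17 (length 3); it appears in order in both A and B, and no longer such subsequence exists.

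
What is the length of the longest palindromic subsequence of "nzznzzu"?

5

Using dp[i][j] = 2 + dp[i+1][j−1] if the ends match, else max(dp[i+1][j], dp[i][j−1]):
dp[1][7] = 5. A witness is zznzz at positions 2,3,4,5,6.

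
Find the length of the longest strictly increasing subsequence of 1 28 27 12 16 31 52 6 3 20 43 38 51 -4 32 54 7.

Let dp[i] be the longest increasing subsequence ending at position i. Then dp = [1, 2, 2, 2, 3, 4, 5, 2, 2, 4, 5, 5, 6, 1, 5, 7, 3].
The maximum is 7; one witness is 1, 12, 16, 31, 43, 51, 54 at positions 1,4,5,6,11,13,16.

7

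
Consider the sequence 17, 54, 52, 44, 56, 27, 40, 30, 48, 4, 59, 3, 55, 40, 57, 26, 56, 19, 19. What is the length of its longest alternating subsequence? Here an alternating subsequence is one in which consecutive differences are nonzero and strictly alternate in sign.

17

A longest alternating subsequence is 17, 54, 52, 56, 27, 40, 30, 48, 4, 59, 3, 55, 40, 57, 26, 56, 19 (positions 1,2,3,5,6,7,8,9,10,11,12,13,14,15,16,17,18); its 16 consecutive differences strictly alternate in sign, and length 17 is optimal.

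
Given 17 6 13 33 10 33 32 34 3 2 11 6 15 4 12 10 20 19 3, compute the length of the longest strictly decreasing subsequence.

Let dp[i] be the longest decreasing subsequence ending at position i. Then dp = [1, 2, 2, 1, 3, 1, 2, 1, 4, 5, 3, 4, 3, 5, 4, 5, 3, 4, 6].
The maximum is 6; one witness is 17, 13, 10, 6, 4, 3 at positions 1,3,5,12,14,19.

6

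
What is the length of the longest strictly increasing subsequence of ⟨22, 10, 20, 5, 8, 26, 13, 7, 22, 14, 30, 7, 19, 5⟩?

One longest increasing subsequence is 5, 8, 13, 22, 30 (positions 4,5,7,9,11), of length 5; no longer one exists.

5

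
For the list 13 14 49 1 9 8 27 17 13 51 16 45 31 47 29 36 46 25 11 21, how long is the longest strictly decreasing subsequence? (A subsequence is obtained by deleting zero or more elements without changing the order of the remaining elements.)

6

One longest decreasing subsequence is 49, 45, 31, 29, 25, 11 (positions 3,12,13,15,18,19), of length 6; no longer one exists.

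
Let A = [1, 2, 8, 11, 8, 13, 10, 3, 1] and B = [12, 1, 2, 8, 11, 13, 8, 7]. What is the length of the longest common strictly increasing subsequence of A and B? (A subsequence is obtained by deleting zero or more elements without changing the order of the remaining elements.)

A longest common strictly increasing subsequence is 1, 2, 8, 11, 13 (length 5); it appears in order in both A and B, and no longer such subsequence exists.

5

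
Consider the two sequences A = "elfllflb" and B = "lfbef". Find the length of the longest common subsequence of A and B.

3

A longest common subsequence is lff (length 3); the LCS DP confirms no longer common subsequence exists.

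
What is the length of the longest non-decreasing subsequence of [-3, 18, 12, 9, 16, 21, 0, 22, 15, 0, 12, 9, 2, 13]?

5

One longest non-decreasing subsequence is -3, 12, 16, 21, 22 (positions 1,3,5,6,8), of length 5; no longer one exists.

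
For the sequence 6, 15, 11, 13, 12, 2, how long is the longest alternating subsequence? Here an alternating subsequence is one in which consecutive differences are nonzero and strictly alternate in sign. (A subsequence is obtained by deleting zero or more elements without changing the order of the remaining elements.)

Track the best alternating length ending on an up-step vs a down-step at each position: up/down = 1/1, 2/1, 2/3, 4/3, 4/5, 1/5.
The maximum over both is 5; one such subsequence is 6, 15, 11, 13, 12.

5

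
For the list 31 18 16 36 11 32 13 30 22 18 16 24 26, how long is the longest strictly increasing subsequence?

5

One longest increasing subsequence is 11, 13, 22, 24, 26 (positions 5,7,9,12,13), of length 5; no longer one exists.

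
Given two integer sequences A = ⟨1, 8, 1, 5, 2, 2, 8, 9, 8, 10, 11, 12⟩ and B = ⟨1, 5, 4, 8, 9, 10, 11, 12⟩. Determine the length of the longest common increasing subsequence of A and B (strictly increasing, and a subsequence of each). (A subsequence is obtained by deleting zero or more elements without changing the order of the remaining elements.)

7

For each value that appears in both, track the longest common increasing run ending there.
The best achievable length is 7; one witness is 1, 5, 8, 9, 10, 11, 12 (A-positions 1,4,7,8,10,11,12, B-positions 1,2,4,5,6,7,8).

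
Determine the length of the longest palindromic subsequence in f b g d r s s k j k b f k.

7

One longest palindromic subsequence is fbkjkbf (positions 1,2,8,9,10,11,12); it reads the same forward and backward, and the interval DP gives dp[1][13] = 7.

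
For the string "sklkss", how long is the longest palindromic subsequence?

One longest palindromic subsequence is sklks (positions 1,2,3,4,6); it reads the same forward and backward, and the interval DP gives dp[1][6] = 5.

5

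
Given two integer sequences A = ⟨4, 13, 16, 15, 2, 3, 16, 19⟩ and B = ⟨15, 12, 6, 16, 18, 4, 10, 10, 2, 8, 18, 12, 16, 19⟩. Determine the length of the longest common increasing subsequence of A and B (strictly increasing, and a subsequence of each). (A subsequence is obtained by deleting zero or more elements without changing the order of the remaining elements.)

For each value that appears in both, track the longest common increasing run ending there.
The best achievable length is 3; one witness is 15, 16, 19 (A-positions 4,7,8, B-positions 1,4,14).

3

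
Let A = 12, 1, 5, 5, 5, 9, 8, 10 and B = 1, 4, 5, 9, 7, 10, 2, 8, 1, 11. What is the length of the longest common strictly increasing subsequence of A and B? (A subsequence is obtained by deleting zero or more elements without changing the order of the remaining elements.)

A longest common strictly increasing subsequence is 1, 5, 9, 10 (length 4); it appears in order in both A and B, and no longer such subsequence exists.

4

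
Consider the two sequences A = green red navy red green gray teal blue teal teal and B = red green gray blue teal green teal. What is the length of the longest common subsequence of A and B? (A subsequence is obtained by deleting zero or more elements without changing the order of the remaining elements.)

6

Backtracking the LCS table gives one alignment: red (A4,B1) → green (A5,B2) → gray (A6,B3) → blue (A8,B4) → teal (A9,B5) → teal (A10,B7).
So the longest common subsequence has length 6.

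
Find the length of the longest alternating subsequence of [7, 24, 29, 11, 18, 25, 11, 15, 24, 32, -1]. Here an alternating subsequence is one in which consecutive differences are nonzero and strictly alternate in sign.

Track the best alternating length ending on an up-step vs a down-step at each position: up/down = 1/1, 2/1, 2/1, 2/3, 4/3, 4/3, 2/5, 6/5, 6/5, 6/1, 1/7.
The maximum over both is 7; one such subsequence is 7, 24, 11, 18, 11, 15, -1.

7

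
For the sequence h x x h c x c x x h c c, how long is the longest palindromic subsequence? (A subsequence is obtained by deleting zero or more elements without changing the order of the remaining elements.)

9

Using dp[i][j] = 2 + dp[i+1][j−1] if the ends match, else max(dp[i+1][j], dp[i][j−1]):
dp[1][12] = 9. A witness is hxxcxcxxh at positions 1,2,3,5,6,7,8,9,10.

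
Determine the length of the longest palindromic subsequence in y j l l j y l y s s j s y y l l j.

One longest palindromic subsequence is jllyysjsyyllj (positions 2,3,4,6,8,9,11,12,13,14,15,16,17); it reads the same forward and backward, and the interval DP gives dp[1][17] = 13.

13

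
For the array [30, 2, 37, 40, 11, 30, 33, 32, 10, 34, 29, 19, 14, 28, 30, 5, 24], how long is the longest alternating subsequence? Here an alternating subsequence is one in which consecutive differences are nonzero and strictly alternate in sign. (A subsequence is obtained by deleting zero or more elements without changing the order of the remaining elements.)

11

Track the best alternating length ending on an up-step vs a down-step at each position: up/down = 1/1, 1/2, 3/1, 3/1, 3/4, 5/4, 5/4, 5/6, 3/6, 7/4, 7/8, 7/8, 7/8, 9/8, 9/8, 3/10, 11/10.
The maximum over both is 11; one such subsequence is 30, 2, 37, 11, 33, 32, 34, 19, 28, 5, 24.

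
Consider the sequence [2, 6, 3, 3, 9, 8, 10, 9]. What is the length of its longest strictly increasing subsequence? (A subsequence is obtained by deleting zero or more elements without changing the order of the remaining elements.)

4

Scanning left to right, the best length ending at each element is: 2→1, 6→2, 3→2, 3→2, 9→3, 8→3, 10→4, 9→4.
So the longest increasing subsequence has length 4, e.g. 2, 6, 9, 10.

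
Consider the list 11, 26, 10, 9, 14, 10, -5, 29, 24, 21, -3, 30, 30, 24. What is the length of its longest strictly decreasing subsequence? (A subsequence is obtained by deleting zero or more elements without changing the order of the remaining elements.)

One longest decreasing subsequence is 11, 10, 9, -5 (positions 1,3,4,7), of length 4; no longer one exists.

4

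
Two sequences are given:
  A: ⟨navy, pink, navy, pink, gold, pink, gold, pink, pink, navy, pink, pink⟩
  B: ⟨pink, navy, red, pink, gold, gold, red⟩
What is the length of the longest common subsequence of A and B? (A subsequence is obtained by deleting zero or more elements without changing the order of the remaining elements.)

A longest common subsequence is pink, navy, pink, gold, gold (length 5); the LCS DP confirms no longer common subsequence exists.

5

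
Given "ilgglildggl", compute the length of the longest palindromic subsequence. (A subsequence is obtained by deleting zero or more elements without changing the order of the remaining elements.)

9

Using dp[i][j] = 2 + dp[i+1][j−1] if the ends match, else max(dp[i+1][j], dp[i][j−1]):
dp[1][11] = 9. A witness is lgglilggl at positions 2,3,4,5,6,7,9,10,11.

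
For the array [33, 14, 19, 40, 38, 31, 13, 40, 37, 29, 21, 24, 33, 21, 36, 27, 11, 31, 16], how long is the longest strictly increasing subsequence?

6

One longest increasing subsequence is 14, 19, 21, 24, 33, 36 (positions 2,3,11,12,13,15), of length 6; no longer one exists.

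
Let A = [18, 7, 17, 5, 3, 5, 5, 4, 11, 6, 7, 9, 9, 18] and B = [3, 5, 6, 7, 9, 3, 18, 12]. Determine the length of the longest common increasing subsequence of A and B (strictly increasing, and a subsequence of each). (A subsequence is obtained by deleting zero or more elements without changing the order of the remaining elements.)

6

A longest common strictly increasing subsequence is 3, 5, 6, 7, 9, 18 (length 6); it appears in order in both A and B, and no longer such subsequence exists.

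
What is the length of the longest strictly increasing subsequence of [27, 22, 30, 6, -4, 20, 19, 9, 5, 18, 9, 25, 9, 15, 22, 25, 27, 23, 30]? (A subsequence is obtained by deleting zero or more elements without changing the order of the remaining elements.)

8

Scanning left to right, the best length ending at each element is: 27→1, 22→1, 30→2, 6→1, -4→1, 20→2, 19→2, 9→2, 5→2, 18→3, 9→3, 25→4, 9→3, 15→4, 22→5, 25→6, 27→7, 23→6, 30→8.
So the longest increasing subsequence has length 8, e.g. -4, 5, 9, 15, 22, 25, 27, 30.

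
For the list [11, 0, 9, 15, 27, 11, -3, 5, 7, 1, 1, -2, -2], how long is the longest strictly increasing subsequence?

4

Let dp[i] be the longest increasing subsequence ending at position i. Then dp = [1, 1, 2, 3, 4, 3, 1, 2, 3, 2, 2, 2, 2].
The maximum is 4; one witness is 0, 9, 15, 27 at positions 2,3,4,5.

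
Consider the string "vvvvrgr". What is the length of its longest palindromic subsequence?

One longest palindromic subsequence is vvvv (positions 1,2,3,4); it reads the same forward and backward, and the interval DP gives dp[1][7] = 4.

4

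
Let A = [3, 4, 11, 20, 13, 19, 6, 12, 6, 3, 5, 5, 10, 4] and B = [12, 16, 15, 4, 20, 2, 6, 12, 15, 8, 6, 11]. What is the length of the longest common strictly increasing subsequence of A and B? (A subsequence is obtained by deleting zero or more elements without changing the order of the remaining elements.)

For each value that appears in both, track the longest common increasing run ending there.
The best achievable length is 3; one witness is 4, 6, 12 (A-positions 2,7,8, B-positions 4,7,8).

3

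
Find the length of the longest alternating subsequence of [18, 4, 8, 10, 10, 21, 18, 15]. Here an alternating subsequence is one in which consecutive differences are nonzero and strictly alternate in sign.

A longest alternating subsequence is 18, 4, 21, 18 (positions 1,2,6,7); its 3 consecutive differences strictly alternate in sign, and length 4 is optimal.

4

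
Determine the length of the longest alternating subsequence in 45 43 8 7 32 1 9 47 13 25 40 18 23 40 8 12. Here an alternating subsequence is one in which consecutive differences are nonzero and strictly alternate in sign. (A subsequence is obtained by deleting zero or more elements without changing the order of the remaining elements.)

11

A longest alternating subsequence is 45, 8, 32, 1, 47, 13, 25, 18, 23, 8, 12 (positions 1,3,5,6,8,9,10,12,13,15,16); its 10 consecutive differences strictly alternate in sign, and length 11 is optimal.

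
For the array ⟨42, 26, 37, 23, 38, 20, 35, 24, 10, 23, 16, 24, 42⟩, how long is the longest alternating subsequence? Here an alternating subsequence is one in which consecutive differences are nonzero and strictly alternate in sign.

11

Track the best alternating length ending on an up-step vs a down-step at each position: up/down = 1/1, 1/2, 3/2, 1/4, 5/2, 1/6, 7/6, 7/8, 1/8, 9/8, 9/10, 11/8, 11/1.
The maximum over both is 11; one such subsequence is 42, 26, 37, 23, 38, 20, 35, 10, 23, 16, 24.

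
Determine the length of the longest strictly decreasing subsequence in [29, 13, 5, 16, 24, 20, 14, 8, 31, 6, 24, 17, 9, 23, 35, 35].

6

Scanning left to right, the best length ending at each element is: 29→1, 13→2, 5→3, 16→2, 24→2, 20→3, 14→4, 8→5, 31→1, 6→6, 24→2, 17→4, 9→5, 23→3, 35→1, 35→1.
So the longest decreasing subsequence has length 6, e.g. 29, 24, 20, 14, 8, 6.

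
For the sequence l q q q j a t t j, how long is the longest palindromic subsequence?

Using dp[i][j] = 2 + dp[i+1][j−1] if the ends match, else max(dp[i+1][j], dp[i][j−1]):
dp[1][9] = 4. A witness is jttj at positions 5,7,8,9.

4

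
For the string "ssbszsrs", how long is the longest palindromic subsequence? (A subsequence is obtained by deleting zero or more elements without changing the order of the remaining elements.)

5

Using dp[i][j] = 2 + dp[i+1][j−1] if the ends match, else max(dp[i+1][j], dp[i][j−1]):
dp[1][8] = 5. A witness is sszss at positions 1,4,5,6,8.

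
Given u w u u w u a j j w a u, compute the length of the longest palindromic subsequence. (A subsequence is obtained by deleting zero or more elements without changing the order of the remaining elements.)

7

One longest palindromic subsequence is uwuwuwu (positions 1,2,4,5,6,10,12); it reads the same forward and backward, and the interval DP gives dp[1][12] = 7.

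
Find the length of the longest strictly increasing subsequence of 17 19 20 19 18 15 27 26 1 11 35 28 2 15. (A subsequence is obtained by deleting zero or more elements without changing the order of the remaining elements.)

Let dp[i] be the longest increasing subsequence ending at position i. Then dp = [1, 2, 3, 2, 2, 1, 4, 4, 1, 2, 5, 5, 2, 3].
The maximum is 5; one witness is 17, 19, 20, 27, 35 at positions 1,2,3,7,11.

5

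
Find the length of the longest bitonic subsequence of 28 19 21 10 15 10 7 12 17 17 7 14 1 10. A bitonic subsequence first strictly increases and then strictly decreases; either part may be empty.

One longest bitonic subsequence is 28, 21, 15, 12, 7, 1 (positions 1,3,5,8,11,13): it rises to 28 then falls. Length 6 is optimal.

6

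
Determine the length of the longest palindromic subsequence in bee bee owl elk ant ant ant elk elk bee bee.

9

One longest palindromic subsequence is bee bee elk ant ant ant elk bee bee (positions 1,2,4,5,6,7,9,10,11); it reads the same forward and backward, and the interval DP gives dp[1][11] = 9.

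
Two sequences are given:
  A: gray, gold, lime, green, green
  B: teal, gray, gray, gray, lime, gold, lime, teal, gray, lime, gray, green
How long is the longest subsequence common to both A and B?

4

A longest common subsequence is gray, gold, lime, green (length 4); the LCS DP confirms no longer common subsequence exists.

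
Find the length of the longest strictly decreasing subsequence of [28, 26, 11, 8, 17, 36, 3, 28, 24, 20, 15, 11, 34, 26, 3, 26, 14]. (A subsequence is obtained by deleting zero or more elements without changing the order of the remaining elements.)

One longest decreasing subsequence is 28, 26, 24, 20, 15, 11, 3 (positions 1,2,9,10,11,12,15), of length 7; no longer one exists.

7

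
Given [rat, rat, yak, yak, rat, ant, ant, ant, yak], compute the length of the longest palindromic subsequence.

5

Using dp[i][j] = 2 + dp[i+1][j−1] if the ends match, else max(dp[i+1][j], dp[i][j−1]):
dp[1][9] = 5. A witness is yak ant ant ant yak at positions 3,6,7,8,9.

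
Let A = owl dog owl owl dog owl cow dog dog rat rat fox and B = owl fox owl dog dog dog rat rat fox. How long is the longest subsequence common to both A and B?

A longest common subsequence is owl, owl, dog, dog, dog, rat, rat, fox (length 8); the LCS DP confirms no longer common subsequence exists.

8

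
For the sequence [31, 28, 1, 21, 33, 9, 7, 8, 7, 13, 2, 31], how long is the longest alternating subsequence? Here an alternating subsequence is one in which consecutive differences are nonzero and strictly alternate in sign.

9

Track the best alternating length ending on an up-step vs a down-step at each position: up/down = 1/1, 1/2, 1/2, 3/2, 3/1, 3/4, 3/4, 5/4, 3/6, 7/4, 3/8, 9/4.
The maximum over both is 9; one such subsequence is 31, 1, 21, 7, 8, 7, 13, 2, 31.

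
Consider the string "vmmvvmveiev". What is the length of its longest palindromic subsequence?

6

One longest palindromic subsequence is vmvvmv (positions 1,3,4,5,6,11); it reads the same forward and backward, and the interval DP gives dp[1][11] = 6.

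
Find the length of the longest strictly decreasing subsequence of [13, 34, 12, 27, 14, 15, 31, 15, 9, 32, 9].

4

Scanning left to right, the best length ending at each element is: 13→1, 34→1, 12→2, 27→2, 14→3, 15→3, 31→2, 15→3, 9→4, 32→2, 9→4.
So the longest decreasing subsequence has length 4, e.g. 34, 27, 14, 9.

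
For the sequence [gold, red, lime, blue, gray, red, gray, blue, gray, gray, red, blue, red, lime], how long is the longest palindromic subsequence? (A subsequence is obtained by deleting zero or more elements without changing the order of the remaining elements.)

One longest palindromic subsequence is lime blue red gray gray gray red blue lime (positions 3,4,6,7,9,10,11,12,14); it reads the same forward and backward, and the interval DP gives dp[1][14] = 9.

9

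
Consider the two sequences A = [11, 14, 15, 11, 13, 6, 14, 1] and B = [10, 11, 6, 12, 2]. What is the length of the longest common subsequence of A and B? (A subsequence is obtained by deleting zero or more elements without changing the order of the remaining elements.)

2

Backtracking the LCS table gives one alignment: 11 (A4,B2) → 6 (A6,B3).
So the longest common subsequence has length 2.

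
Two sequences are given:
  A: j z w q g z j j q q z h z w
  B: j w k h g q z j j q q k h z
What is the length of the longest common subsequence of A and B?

A longest common subsequence is jwqzjjqqhz (length 10); the LCS DP confirms no longer common subsequence exists.

10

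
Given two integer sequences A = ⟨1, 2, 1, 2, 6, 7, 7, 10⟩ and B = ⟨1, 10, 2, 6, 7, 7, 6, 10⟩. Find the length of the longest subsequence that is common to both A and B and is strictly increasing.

A longest common strictly increasing subsequence is 1, 2, 6, 7, 10 (length 5); it appears in order in both A and B, and no longer such subsequence exists.

5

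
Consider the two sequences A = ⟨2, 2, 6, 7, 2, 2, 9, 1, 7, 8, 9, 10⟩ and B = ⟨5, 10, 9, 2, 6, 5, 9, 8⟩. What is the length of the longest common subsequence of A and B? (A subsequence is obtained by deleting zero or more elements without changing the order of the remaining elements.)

Backtracking the LCS table gives one alignment: 2 (A2,B4) → 6 (A3,B5) → 9 (A7,B7) → 8 (A10,B8).
So the longest common subsequence has length 4.

4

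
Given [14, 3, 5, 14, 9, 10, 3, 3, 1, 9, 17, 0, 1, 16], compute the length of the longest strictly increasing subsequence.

5

One longest increasing subsequence is 3, 5, 9, 10, 17 (positions 2,3,5,6,11), of length 5; no longer one exists.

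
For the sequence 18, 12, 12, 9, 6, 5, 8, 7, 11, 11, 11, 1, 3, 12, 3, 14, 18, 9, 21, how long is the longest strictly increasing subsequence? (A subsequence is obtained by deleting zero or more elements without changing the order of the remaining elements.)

7

Scanning left to right, the best length ending at each element is: 18→1, 12→1, 12→1, 9→1, 6→1, 5→1, 8→2, 7→2, 11→3, 11→3, 11→3, 1→1, 3→2, 12→4, 3→2, 14→5, 18→6, 9→3, 21→7.
So the longest increasing subsequence has length 7, e.g. 6, 8, 11, 12, 14, 18, 21.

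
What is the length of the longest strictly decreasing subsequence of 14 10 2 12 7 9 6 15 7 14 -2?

Let dp[i] be the longest decreasing subsequence ending at position i. Then dp = [1, 2, 3, 2, 3, 3, 4, 1, 4, 2, 5].
The maximum is 5; one witness is 14, 10, 7, 6, -2 at positions 1,2,5,7,11.

5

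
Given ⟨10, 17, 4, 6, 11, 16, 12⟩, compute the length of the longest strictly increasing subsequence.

4

One longest increasing subsequence is 4, 6, 11, 16 (positions 3,4,5,6), of length 4; no longer one exists.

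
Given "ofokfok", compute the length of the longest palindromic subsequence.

One longest palindromic subsequence is ofkfo (positions 1,2,4,5,6); it reads the same forward and backward, and the interval DP gives dp[1][7] = 5.

5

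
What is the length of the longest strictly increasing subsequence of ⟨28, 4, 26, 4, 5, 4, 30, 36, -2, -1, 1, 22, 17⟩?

Scanning left to right, the best length ending at each element is: 28→1, 4→1, 26→2, 4→1, 5→2, 4→1, 30→3, 36→4, -2→1, -1→2, 1→3, 22→4, 17→4.
So the longest increasing subsequence has length 4, e.g. 4, 26, 30, 36.

4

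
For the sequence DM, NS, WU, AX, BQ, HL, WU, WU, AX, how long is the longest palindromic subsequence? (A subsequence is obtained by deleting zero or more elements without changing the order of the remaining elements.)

4

Using dp[i][j] = 2 + dp[i+1][j−1] if the ends match, else max(dp[i+1][j], dp[i][j−1]):
dp[1][9] = 4. A witness is AX WU WU AX at positions 4,7,8,9.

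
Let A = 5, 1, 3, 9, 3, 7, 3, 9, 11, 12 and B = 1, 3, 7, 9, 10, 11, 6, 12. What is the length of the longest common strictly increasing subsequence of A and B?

6

For each value that appears in both, track the longest common increasing run ending there.
The best achievable length is 6; one witness is 1, 3, 7, 9, 11, 12 (A-positions 2,3,6,8,9,10, B-positions 1,2,3,4,6,8).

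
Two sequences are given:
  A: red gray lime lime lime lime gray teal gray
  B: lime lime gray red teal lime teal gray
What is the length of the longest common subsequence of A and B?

A longest common subsequence is lime, lime, lime, teal, gray (length 5); the LCS DP confirms no longer common subsequence exists.

5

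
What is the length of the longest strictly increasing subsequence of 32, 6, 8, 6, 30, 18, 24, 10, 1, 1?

4

Scanning left to right, the best length ending at each element is: 32→1, 6→1, 8→2, 6→1, 30→3, 18→3, 24→4, 10→3, 1→1, 1→1.
So the longest increasing subsequence has length 4, e.g. 6, 8, 18, 24.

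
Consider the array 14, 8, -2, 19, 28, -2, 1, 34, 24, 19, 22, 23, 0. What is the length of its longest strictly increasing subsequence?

One longest increasing subsequence is -2, 1, 19, 22, 23 (positions 3,7,10,11,12), of length 5; no longer one exists.

5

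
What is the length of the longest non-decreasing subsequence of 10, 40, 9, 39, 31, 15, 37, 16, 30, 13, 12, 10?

Scanning left to right, the best length ending at each element is: 10→1, 40→2, 9→1, 39→2, 31→2, 15→2, 37→3, 16→3, 30→4, 13→2, 12→2, 10→2.
So the longest non-decreasing subsequence has length 4, e.g. 10, 15, 16, 30.

4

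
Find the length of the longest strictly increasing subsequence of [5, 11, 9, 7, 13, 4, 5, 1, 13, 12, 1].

3

Let dp[i] be the longest increasing subsequence ending at position i. Then dp = [1, 2, 2, 2, 3, 1, 2, 1, 3, 3, 1].
The maximum is 3; one witness is 5, 11, 13 at positions 1,2,5.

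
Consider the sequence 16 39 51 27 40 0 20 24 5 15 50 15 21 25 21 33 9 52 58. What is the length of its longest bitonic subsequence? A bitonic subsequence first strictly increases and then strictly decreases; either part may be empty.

Let inc[i] be the LIS ending at i and dec[i] the longest strictly decreasing subsequence starting at i. inc = [1, 2, 3, 2, 3, 1, 2, 3, 2, 3, 4, 3, 4, 5, 4, 6, 3, 7, 8], dec = [3, 5, 5, 4, 4, 1, 3, 3, 1, 2, 4, 2, 2, 3, 2, 2, 1, 1, 1].
max_i inc[i]+dec[i]−1 = 8, with one witness 0, 5, 15, 21, 25, 33, 52, 58.

8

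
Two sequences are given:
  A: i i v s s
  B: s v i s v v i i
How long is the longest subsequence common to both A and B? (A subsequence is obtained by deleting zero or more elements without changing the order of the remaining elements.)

2

Backtracking the LCS table gives one alignment: i (A1,B7) → i (A2,B8).
So the longest common subsequence has length 2.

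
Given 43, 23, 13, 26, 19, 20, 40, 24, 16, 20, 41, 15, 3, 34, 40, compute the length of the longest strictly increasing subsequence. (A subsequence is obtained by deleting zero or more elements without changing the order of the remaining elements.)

6

Scanning left to right, the best length ending at each element is: 43→1, 23→1, 13→1, 26→2, 19→2, 20→3, 40→4, 24→4, 16→2, 20→3, 41→5, 15→2, 3→1, 34→5, 40→6.
So the longest increasing subsequence has length 6, e.g. 13, 19, 20, 24, 34, 40.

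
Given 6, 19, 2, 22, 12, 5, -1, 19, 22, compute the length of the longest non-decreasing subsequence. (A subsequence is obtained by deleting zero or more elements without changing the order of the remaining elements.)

Scanning left to right, the best length ending at each element is: 6→1, 19→2, 2→1, 22→3, 12→2, 5→2, -1→1, 19→3, 22→4.
So the longest non-decreasing subsequence has length 4, e.g. 6, 19, 22, 22.

4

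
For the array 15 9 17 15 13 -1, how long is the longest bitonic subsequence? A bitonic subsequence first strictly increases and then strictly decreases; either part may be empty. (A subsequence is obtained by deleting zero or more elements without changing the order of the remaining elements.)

5

Let inc[i] be the LIS ending at i and dec[i] the longest strictly decreasing subsequence starting at i. inc = [1, 1, 2, 2, 2, 1], dec = [3, 2, 4, 3, 2, 1].
max_i inc[i]+dec[i]−1 = 5, with one witness 15, 17, 15, 13, -1.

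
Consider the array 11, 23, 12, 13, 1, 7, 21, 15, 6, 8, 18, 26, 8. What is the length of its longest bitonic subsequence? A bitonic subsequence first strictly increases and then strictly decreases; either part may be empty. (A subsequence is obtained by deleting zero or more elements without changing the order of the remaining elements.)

7

Let inc[i] be the LIS ending at i and dec[i] the longest strictly decreasing subsequence starting at i. inc = [1, 2, 2, 3, 1, 2, 4, 4, 2, 3, 5, 6, 3], dec = [3, 4, 3, 3, 1, 2, 3, 2, 1, 1, 2, 2, 1].
max_i inc[i]+dec[i]−1 = 7, with one witness 11, 12, 13, 15, 18, 26, 8.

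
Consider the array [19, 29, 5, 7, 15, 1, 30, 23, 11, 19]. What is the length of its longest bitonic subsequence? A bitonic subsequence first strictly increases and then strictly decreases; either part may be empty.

6

Let inc[i] be the LIS ending at i and dec[i] the longest strictly decreasing subsequence starting at i. inc = [1, 2, 1, 2, 3, 1, 4, 4, 3, 4], dec = [3, 3, 2, 2, 2, 1, 3, 2, 1, 1].
max_i inc[i]+dec[i]−1 = 6, with one witness 5, 7, 15, 30, 23, 19.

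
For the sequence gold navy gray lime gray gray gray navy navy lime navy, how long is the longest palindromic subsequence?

7

One longest palindromic subsequence is navy lime gray gray gray lime navy (positions 2,4,5,6,7,10,11); it reads the same forward and backward, and the interval DP gives dp[1][11] = 7.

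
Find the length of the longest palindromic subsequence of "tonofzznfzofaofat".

One longest palindromic subsequence is toofzzfoot (positions 1,2,4,5,6,7,9,11,14,17); it reads the same forward and backward, and the interval DP gives dp[1][17] = 10.

10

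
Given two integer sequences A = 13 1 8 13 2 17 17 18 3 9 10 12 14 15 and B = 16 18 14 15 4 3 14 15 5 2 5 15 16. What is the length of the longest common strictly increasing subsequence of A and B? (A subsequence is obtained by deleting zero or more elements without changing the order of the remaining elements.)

3

For each value that appears in both, track the longest common increasing run ending there.
The best achievable length is 3; one witness is 3, 14, 15 (A-positions 9,13,14, B-positions 6,7,8).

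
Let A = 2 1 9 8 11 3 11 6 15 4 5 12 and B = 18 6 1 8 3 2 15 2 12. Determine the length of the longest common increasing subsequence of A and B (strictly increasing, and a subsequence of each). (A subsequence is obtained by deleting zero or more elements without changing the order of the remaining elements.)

3

A longest common strictly increasing subsequence is 1, 8, 15 (length 3); it appears in order in both A and B, and no longer such subsequence exists.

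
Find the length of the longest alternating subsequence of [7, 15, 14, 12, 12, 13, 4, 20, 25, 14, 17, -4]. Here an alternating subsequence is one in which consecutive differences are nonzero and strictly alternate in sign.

A longest alternating subsequence is 7, 15, 12, 13, 4, 20, 14, 17, -4 (positions 1,2,4,6,7,8,10,11,12); its 8 consecutive differences strictly alternate in sign, and length 9 is optimal.

9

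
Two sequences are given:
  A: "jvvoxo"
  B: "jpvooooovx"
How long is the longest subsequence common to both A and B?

4

A longest common subsequence is jvvx (length 4); the LCS DP confirms no longer common subsequence exists.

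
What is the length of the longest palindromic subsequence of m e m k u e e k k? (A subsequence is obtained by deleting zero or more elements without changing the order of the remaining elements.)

4

One longest palindromic subsequence is keek (positions 4,6,7,9); it reads the same forward and backward, and the interval DP gives dp[1][9] = 4.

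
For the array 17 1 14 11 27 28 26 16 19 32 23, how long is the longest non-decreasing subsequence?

Scanning left to right, the best length ending at each element is: 17→1, 1→1, 14→2, 11→2, 27→3, 28→4, 26→3, 16→3, 19→4, 32→5, 23→5.
So the longest non-decreasing subsequence has length 5, e.g. 1, 14, 27, 28, 32.

5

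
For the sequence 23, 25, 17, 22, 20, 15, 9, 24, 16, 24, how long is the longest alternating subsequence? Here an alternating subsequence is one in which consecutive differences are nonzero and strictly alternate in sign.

8

Track the best alternating length ending on an up-step vs a down-step at each position: up/down = 1/1, 2/1, 1/3, 4/3, 4/5, 1/5, 1/5, 6/3, 6/7, 8/3.
The maximum over both is 8; one such subsequence is 23, 25, 17, 22, 20, 24, 16, 24.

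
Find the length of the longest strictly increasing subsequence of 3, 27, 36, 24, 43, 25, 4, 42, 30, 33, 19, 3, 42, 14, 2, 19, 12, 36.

One longest increasing subsequence is 3, 24, 25, 30, 33, 42 (positions 1,4,6,9,10,13), of length 6; no longer one exists.

6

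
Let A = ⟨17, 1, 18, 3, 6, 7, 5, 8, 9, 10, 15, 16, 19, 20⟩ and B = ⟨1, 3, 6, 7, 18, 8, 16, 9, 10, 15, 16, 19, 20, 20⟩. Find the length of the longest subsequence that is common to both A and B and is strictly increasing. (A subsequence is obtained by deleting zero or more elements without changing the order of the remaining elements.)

11

A longest common strictly increasing subsequence is 1, 3, 6, 7, 8, 9, 10, 15, 16, 19, 20 (length 11); it appears in order in both A and B, and no longer such subsequence exists.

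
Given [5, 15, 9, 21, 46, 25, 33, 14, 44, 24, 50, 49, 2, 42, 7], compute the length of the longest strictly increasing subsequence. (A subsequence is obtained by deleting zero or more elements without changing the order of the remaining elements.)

7

Let dp[i] be the longest increasing subsequence ending at position i. Then dp = [1, 2, 2, 3, 4, 4, 5, 3, 6, 4, 7, 7, 1, 6, 2].
The maximum is 7; one witness is 5, 15, 21, 25, 33, 44, 50 at positions 1,2,4,6,7,9,11.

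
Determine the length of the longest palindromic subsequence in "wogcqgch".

One longest palindromic subsequence is cgc (positions 4,6,7); it reads the same forward and backward, and the interval DP gives dp[1][8] = 3.

3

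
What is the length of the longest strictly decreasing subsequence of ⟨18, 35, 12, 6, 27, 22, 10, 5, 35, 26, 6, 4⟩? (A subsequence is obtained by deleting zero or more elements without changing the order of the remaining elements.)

6

One longest decreasing subsequence is 35, 27, 22, 10, 5, 4 (positions 2,5,6,7,8,12), of length 6; no longer one exists.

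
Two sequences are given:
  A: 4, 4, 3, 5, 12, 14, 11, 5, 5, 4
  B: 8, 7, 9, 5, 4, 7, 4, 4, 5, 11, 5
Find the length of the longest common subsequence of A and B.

5

Backtracking the LCS table gives one alignment: 4 (A1,B7) → 4 (A2,B8) → 5 (A4,B9) → 11 (A7,B10) → 5 (A9,B11).
So the longest common subsequence has length 5.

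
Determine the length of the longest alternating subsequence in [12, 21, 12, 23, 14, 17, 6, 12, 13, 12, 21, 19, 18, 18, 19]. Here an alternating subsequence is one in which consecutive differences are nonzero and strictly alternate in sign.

12

A longest alternating subsequence is 12, 21, 12, 23, 14, 17, 6, 13, 12, 21, 18, 19 (positions 1,2,3,4,5,6,7,9,10,11,13,15); its 11 consecutive differences strictly alternate in sign, and length 12 is optimal.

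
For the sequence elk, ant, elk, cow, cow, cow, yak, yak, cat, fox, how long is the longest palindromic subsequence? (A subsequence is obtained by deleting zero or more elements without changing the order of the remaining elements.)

3

Using dp[i][j] = 2 + dp[i+1][j−1] if the ends match, else max(dp[i+1][j], dp[i][j−1]):
dp[1][10] = 3. A witness is cow cow cow at positions 4,5,6.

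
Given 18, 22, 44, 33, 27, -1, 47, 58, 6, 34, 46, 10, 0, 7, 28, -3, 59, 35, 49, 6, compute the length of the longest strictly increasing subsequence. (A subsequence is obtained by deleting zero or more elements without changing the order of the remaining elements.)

Scanning left to right, the best length ending at each element is: 18→1, 22→2, 44→3, 33→3, 27→3, -1→1, 47→4, 58→5, 6→2, 34→4, 46→5, 10→3, 0→2, 7→3, 28→4, -3→1, 59→6, 35→5, 49→6, 6→3.
So the longest increasing subsequence has length 6, e.g. 18, 22, 44, 47, 58, 59.

6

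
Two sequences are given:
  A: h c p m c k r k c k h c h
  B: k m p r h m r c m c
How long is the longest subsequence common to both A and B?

5

Backtracking the LCS table gives one alignment: h (A1,B5) → m (A4,B6) → r (A7,B7) → c (A9,B8) → c (A12,B10).
So the longest common subsequence has length 5.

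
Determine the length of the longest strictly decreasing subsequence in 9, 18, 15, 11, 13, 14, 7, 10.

One longest decreasing subsequence is 18, 15, 11, 7 (positions 2,3,4,7), of length 4; no longer one exists.

4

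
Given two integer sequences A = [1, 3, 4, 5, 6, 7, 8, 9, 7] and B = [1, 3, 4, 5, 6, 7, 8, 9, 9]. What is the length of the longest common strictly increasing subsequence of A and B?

A longest common strictly increasing subsequence is 1, 3, 4, 5, 6, 7, 8, 9 (length 8); it appears in order in both A and B, and no longer such subsequence exists.

8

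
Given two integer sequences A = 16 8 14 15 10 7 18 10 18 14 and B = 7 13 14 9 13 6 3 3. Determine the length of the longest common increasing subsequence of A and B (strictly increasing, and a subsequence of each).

2

A longest common strictly increasing subsequence is 7, 14 (length 2); it appears in order in both A and B, and no longer such subsequence exists.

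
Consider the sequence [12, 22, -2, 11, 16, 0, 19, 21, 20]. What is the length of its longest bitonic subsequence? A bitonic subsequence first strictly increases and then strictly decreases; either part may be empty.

6

One longest bitonic subsequence is -2, 11, 16, 19, 21, 20 (positions 3,4,5,7,8,9): it rises to 21 then falls. Length 6 is optimal.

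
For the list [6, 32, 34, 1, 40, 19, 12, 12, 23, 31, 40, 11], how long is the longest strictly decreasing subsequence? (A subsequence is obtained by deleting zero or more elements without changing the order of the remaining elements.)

One longest decreasing subsequence is 32, 19, 12, 11 (positions 2,6,7,12), of length 4; no longer one exists.

4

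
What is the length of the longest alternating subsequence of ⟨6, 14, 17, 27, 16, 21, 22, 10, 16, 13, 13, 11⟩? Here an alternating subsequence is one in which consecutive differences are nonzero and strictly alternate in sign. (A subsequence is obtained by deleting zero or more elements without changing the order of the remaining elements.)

7

A longest alternating subsequence is 6, 17, 16, 21, 10, 16, 13 (positions 1,3,5,6,8,9,10); its 6 consecutive differences strictly alternate in sign, and length 7 is optimal.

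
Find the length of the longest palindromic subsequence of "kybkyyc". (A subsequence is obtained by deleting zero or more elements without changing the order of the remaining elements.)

3

One longest palindromic subsequence is yyy (positions 2,5,6); it reads the same forward and backward, and the interval DP gives dp[1][7] = 3.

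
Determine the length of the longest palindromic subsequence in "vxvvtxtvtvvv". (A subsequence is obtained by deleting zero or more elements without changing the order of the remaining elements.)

9

One longest palindromic subsequence is vvvtvtvvv (positions 1,3,4,5,8,9,10,11,12); it reads the same forward and backward, and the interval DP gives dp[1][12] = 9.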